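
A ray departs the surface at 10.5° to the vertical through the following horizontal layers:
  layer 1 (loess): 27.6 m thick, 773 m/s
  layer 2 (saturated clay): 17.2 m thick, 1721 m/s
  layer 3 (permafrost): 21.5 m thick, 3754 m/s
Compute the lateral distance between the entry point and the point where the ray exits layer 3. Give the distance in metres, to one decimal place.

Ray parameter p = sin 10.5° / 773 m/s = 2.3575e-04 s/m.
Layer 1: θ = 10.50°; offset = 27.6·tan 10.50° = 5.115 m.
Layer 2: sin θ = p·1721 = 0.4057 → θ = 23.94°; offset = 17.2·tan 23.94° = 7.635 m.
Layer 3: sin θ = p·3754 = 0.8850 → θ = 62.25°; offset = 21.5·tan 62.25° = 40.869 m.
Summing the layer offsets gives 53.620 m.

53.6 m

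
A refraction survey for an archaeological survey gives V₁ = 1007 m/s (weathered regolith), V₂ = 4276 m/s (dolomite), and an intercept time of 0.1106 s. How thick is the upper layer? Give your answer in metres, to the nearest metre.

57 m

θ_c = arcsin(1007/4276) = 13.62°; cos θ_c = 0.9719.
tᵢ = 2h cos θ_c/V₁ ⇒ h = tᵢ·V₁/(2 cos θ_c) = 0.1106·1007/(2·0.9719) = 57.30 m.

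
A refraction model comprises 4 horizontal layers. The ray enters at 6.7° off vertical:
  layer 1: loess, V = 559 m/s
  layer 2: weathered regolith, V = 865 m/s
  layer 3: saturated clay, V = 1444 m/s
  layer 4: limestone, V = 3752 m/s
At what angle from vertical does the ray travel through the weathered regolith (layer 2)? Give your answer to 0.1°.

Ray parameter p = sin 6.7° / 559 = 2.0871e-04 s/m.
sin θ_2 = p·V_2 = 2.0871e-04 × 865 = 0.1805.
θ_2 = arcsin 0.1805 = 10.40°.

10.4°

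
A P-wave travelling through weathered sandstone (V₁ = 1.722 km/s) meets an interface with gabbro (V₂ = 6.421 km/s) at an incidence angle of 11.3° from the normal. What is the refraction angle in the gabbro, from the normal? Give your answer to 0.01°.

sin θ₁/V₁ = sin θ₂/V₂ ⇒ sin θ₂ = 6.421·sin 11.3°/1.722 = 6.421·0.1959/1.722 = 0.7306.
θ₂ = arcsin 0.7306 = 46.94° from the normal.

46.94°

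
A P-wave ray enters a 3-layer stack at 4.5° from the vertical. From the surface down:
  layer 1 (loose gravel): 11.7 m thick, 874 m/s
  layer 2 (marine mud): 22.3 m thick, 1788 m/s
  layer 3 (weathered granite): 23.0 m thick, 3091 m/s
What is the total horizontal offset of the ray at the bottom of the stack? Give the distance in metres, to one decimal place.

11.2 m

p = sin θ₁/V₁ = sin 4.5°/874 = 8.9770e-05 s/m is conserved through the stack.
Layer 1: θ = 4.50°; offset = 11.7·tan 4.50° = 0.921 m.
Layer 2: sin θ = p·1788 = 0.1605 → θ = 9.24°; offset = 22.3·tan 9.24° = 3.626 m.
Layer 3: sin θ = p·3091 = 0.2775 → θ = 16.11°; offset = 23.0·tan 16.11° = 6.643 m.
Σ offsets = 11.190 m.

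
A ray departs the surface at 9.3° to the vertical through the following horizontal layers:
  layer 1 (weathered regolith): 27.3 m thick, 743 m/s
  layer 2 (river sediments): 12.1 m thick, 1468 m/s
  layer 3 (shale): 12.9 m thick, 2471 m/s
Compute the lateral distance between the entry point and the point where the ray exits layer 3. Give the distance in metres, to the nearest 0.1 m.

16.8 m

Apply Snell's law at each interface; in layer i the horizontal offset is hᵢ·tan θᵢ.
Layer 1: θ = 9.30°; offset = 27.3·tan 9.30° = 4.471 m.
Layer 2: sin θ = 1468·sin 9.3°/743 = 0.3193, θ = 18.62°; offset = 12.1·tan 18.62° = 4.077 m.
Layer 3: sin θ = 2471·sin 9.3°/743 = 0.5374, θ = 32.51°; offset = 12.9·tan 32.51° = 8.221 m.
Σ offsets = 16.769 m.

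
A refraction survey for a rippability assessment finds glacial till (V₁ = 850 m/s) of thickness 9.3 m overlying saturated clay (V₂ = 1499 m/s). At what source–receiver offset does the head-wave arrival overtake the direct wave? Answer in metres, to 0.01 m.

35.39 m

θ_c = arcsin(850/1499) = 34.54°, so cos θ_c = 0.8237 and tᵢ = 2h cos θ_c/V₁ = 0.0180 s.
At crossover x/V₁ = x/V₂ + tᵢ ⇒ x = tᵢ/(1/V₁ − 1/V₂) = 0.01802/(1.1765e-03 − 6.6711e-04) = 35.39 m.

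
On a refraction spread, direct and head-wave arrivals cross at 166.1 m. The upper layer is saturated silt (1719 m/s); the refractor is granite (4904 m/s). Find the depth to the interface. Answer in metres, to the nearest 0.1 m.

x_cross = 2h·√((V₂+V₁)/(V₂−V₁)) → h = x_cross / (2·√((V₂+V₁)/(V₂−V₁))).
√((V₂+V₁)/(V₂−V₁)) = √((4904+1719)/(4904−1719)) = 1.4420.
h = 166.1 / (2·1.4420) = 57.59 m.

57.6 m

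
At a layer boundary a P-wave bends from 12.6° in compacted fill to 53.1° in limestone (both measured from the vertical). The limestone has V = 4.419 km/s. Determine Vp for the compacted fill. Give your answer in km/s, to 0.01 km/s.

sin 12.6° = 0.2181; sin 53.1° = 0.7997.
V₁ = V₂·(sin θ₁/sin θ₂) = 4.419·(0.2181/0.7997) = 1.21 km/s.

1.21 km/s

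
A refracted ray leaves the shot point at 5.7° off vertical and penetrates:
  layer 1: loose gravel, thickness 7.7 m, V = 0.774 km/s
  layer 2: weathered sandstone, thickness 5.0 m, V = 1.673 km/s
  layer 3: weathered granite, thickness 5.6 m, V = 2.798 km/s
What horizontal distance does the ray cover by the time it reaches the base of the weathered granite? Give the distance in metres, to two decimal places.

4.02 m

p = sin θ₁/V₁ = sin 5.7°/0.774 = 1.2832e-01 s/km is conserved through the stack.
Layer 1: θ = 5.70°; offset = 7.7·tan 5.70° = 0.7686 m.
Layer 2: sin θ = p·1.673 = 0.2147 → θ = 12.40°; offset = 5.0·tan 12.40° = 1.0990 m.
Layer 3: sin θ = p·2.798 = 0.3590 → θ = 21.04°; offset = 5.6·tan 21.04° = 2.1543 m.
Summing the layer offsets gives 4.0218 m.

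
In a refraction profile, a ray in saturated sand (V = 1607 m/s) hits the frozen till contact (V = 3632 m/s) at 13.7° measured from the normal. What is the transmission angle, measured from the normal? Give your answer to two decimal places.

32.36°

sin θ₁/V₁ = sin θ₂/V₂ ⇒ sin θ₂ = 3632·sin 13.7°/1607 = 3632·0.2368/1607 = 0.5353.
θ₂ = arcsin 0.5353 = 32.36° from the normal.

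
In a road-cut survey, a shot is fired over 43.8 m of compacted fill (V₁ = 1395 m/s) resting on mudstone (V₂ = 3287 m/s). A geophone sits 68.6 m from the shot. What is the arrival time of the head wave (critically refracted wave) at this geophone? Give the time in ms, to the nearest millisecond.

θ_c = arcsin(V₁/V₂) = arcsin(1395/3287) = 25.11°, cos θ_c = 0.9055.
Intercept time tᵢ = 2h cos θ_c / V₁ = 2·43.8·0.9055/1395 = 0.05686 s.
t = x/V₂ + tᵢ = 68.6/3287 + 0.05686 = 0.07773 s.

78 ms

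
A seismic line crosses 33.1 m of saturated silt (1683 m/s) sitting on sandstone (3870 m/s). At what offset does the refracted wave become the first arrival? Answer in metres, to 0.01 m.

105.49 m

x_cross = 2h·√((V₂+V₁)/(V₂−V₁)).
(V₂+V₁)/(V₂−V₁) = (3870+1683)/(3870−1683) = 2.5391; √ = 1.5935.
x_cross = 2·33.1·1.5935 = 105.49 m.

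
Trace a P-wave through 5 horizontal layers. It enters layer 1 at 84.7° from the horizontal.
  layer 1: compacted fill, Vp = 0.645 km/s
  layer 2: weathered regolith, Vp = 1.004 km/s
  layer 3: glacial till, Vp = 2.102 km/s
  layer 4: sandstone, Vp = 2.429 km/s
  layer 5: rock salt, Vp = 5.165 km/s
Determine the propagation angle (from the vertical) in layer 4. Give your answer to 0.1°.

20.4°

From the normal: θ₁ = 90° − 84.7° = 5.3°.
Snell's law across each interface conserves sin θ / V, so sin θ_4 = V_4·sin θ₁/V₁.
sin θ_4 = 2.429 × sin 5.3° / 0.645 = 0.3479.
θ_4 = 20.36° from the vertical.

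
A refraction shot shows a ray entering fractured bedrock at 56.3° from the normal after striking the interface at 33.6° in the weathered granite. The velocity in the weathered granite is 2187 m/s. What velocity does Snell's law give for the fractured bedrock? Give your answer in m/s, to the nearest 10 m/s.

3290 m/s

sin 33.6° = 0.5534; sin 56.3° = 0.8320.
V₂ = V₁·(sin θ₂/sin θ₁) = 2187·(0.8320/0.5534) = 3287.88 m/s.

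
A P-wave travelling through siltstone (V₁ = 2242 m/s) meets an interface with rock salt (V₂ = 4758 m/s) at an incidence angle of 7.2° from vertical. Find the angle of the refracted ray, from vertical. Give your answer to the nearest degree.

sin θ₁/V₁ = sin θ₂/V₂ ⇒ sin θ₂ = 4758·sin 7.2°/2242 = 4758·0.1253/2242 = 0.2660.
θ₂ = arcsin 0.2660 = 15.43° from the normal.

15°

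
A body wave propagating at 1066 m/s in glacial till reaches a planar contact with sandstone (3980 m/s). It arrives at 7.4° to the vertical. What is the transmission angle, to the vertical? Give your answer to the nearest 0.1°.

28.7°

Snell's law: sin θ₂ = (V₂/V₁)·sin θ₁ = (3980/1066)·sin 7.4° = 0.4809.
θ₂ = sin⁻¹(0.4809) = 28.74° (from vertical).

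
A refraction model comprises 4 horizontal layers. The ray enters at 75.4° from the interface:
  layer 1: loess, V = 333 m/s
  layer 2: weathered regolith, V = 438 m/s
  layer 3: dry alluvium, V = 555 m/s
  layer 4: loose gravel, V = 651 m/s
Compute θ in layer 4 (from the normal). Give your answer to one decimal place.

From the normal: θ₁ = 90° − 75.4° = 14.6°.
Ray parameter p = sin 14.6° / 333 = 7.5697e-04 s/m.
sin θ_4 = p·V_4 = 7.5697e-04 × 651 = 0.4928.
θ_4 = 29.52° from the vertical.

29.5°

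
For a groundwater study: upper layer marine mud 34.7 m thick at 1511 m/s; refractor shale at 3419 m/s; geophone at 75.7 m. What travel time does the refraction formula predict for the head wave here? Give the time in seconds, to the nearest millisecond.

θ_c = arcsin(V₁/V₂) = arcsin(1511/3419) = 26.23°, cos θ_c = 0.8970.
Intercept time tᵢ = 2h cos θ_c / V₁ = 2·34.7·0.8970/1511 = 0.04120 s.
t = x/V₂ + tᵢ = 75.7/3419 + 0.04120 = 0.06334 s.

0.063 s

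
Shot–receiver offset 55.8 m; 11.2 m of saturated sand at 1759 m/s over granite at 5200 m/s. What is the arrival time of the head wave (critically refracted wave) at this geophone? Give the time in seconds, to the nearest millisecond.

0.023 s

θ_c = arcsin(V₁/V₂) = arcsin(1759/5200) = 19.77°, cos θ_c = 0.9410.
Intercept time tᵢ = 2h cos θ_c / V₁ = 2·11.2·0.9410/1759 = 0.01198 s.
t = x/V₂ + tᵢ = 55.8/5200 + 0.01198 = 0.02271 s.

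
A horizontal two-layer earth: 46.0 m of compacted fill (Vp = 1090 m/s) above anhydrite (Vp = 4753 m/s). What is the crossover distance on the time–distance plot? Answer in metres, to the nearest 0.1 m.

116.2 m

x_cross = 2h·√((V₂+V₁)/(V₂−V₁)).
(V₂+V₁)/(V₂−V₁) = (4753+1090)/(4753−1090) = 1.5951; √ = 1.2630.
x_cross = 2·46.0·1.2630 = 116.19 m.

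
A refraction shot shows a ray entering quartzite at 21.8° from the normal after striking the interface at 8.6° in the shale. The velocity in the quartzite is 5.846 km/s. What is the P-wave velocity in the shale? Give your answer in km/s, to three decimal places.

Snell's law: sin 8.6°/V₁ = sin 21.8°/V₂.
V₁ = V₂·sin 8.6°/sin 21.8° = 5.846 × 0.4027 = 2.354 km/s.

2.354 km/s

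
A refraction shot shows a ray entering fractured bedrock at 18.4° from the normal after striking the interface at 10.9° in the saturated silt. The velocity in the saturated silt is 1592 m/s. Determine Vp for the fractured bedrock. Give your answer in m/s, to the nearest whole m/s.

sin 10.9° = 0.1891; sin 18.4° = 0.3156.
V₂ = V₁·(sin θ₂/sin θ₁) = 1592·(0.3156/0.1891) = 2657.46 m/s.

2657 m/s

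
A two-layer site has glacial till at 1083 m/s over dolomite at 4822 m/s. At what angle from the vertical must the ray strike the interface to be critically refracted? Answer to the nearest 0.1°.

13.0°

At critical incidence the refracted ray runs along the interface (θ₂ = 90°), so sin θ_c = V₁/V₂.
θ_c = arcsin(1083/4822) = arcsin 0.2246 = 12.98°.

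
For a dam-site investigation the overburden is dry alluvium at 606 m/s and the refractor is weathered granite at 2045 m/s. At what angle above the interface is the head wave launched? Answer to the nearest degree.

73°

At critical incidence the refracted ray runs along the interface (θ₂ = 90°), so sin θ_c = V₁/V₂.
θ_c = arcsin(606/2045) = arcsin 0.2963 = 17.24°.
Measured from the interface: 90° − 17.24° = 72.76°.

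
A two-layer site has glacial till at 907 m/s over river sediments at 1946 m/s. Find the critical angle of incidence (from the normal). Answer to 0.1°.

27.8°

Critical incidence: sin θ_c = V₁/V₂ = 907/1946 = 0.4661.
θ_c = arcsin 0.4661 = 27.78°.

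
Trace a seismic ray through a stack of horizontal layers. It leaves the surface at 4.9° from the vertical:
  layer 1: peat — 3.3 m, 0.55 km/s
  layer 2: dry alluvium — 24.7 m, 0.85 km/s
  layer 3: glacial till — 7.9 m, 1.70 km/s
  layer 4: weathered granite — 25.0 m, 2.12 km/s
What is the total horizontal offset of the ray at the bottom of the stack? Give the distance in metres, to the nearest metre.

14 m

Ray parameter p = sin 4.9° / 0.55 km/s = 1.5530e-01 s/km.
Layer 1: θ = 4.90°; offset = 3.3·tan 4.90° = 0.283 m.
Layer 2: sin θ = p·0.85 = 0.1320 → θ = 7.59°; offset = 24.7·tan 7.59° = 3.289 m.
Layer 3: sin θ = p·1.70 = 0.2640 → θ = 15.31°; offset = 7.9·tan 15.31° = 2.162 m.
Layer 4: sin θ = p·2.12 = 0.3292 → θ = 19.22°; offset = 25.0·tan 19.22° = 8.717 m.
Σ offsets = 14.452 m.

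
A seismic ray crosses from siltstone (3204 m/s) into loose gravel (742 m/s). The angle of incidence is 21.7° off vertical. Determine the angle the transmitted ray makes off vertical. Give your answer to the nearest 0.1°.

sin θ₁/V₁ = sin θ₂/V₂ ⇒ sin θ₂ = 742·sin 21.7°/3204 = 742·0.3697/3204 = 0.0856.
θ₂ = arcsin 0.0856 = 4.91° from the normal.

4.9°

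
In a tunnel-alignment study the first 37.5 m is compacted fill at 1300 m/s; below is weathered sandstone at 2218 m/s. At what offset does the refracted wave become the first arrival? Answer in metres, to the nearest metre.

θ_c = arcsin(1300/2218) = 35.88°, so cos θ_c = 0.8102 and tᵢ = 2h cos θ_c/V₁ = 0.0467 s.
At crossover x/V₁ = x/V₂ + tᵢ ⇒ x = tᵢ/(1/V₁ − 1/V₂) = 0.04674/(7.6923e-04 − 4.5086e-04) = 146.82 m.

147 m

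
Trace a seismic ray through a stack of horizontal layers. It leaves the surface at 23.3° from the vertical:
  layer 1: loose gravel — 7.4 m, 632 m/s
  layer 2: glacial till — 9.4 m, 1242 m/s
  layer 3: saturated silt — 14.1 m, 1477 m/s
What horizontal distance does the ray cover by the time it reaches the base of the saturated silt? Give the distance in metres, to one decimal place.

49.0 m

Apply Snell's law at each interface; in layer i the horizontal offset is hᵢ·tan θᵢ.
Layer 1: θ = 23.30°; offset = 7.4·tan 23.30° = 3.187 m.
Layer 2: sin θ = 1242·sin 23.3°/632 = 0.7773, θ = 51.02°; offset = 9.4·tan 51.02° = 11.615 m.
Layer 3: sin θ = 1477·sin 23.3°/632 = 0.9244, θ = 67.58°; offset = 14.1·tan 67.58° = 34.172 m.
Total horizontal offset = 48.974 m.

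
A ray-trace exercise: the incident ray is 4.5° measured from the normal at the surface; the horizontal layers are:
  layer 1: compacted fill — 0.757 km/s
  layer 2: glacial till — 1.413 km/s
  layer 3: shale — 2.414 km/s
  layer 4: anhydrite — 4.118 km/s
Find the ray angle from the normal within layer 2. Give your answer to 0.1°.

Ray parameter p = sin 4.5° / 0.757 = 1.0364e-01 s/km.
sin θ_2 = p·V_2 = 1.0364e-01 × 1.413 = 0.1465.
θ_2 = 8.42° from the vertical.

8.4°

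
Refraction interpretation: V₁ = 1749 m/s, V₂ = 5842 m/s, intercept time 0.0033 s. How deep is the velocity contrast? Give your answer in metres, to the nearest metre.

3 m

h = tᵢ·V₁·V₂ / (2·√(V₂²−V₁²)).
√(V₂²−V₁²) = √(5842² − 1749²) = 5574.0 m/s.
h = 0.0033 s × 1749 × 5842 / (2 × 5574.0) = 3.02 m.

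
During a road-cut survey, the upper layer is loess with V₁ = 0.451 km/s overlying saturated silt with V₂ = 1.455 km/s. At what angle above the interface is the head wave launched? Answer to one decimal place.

At critical incidence the refracted ray runs along the interface (θ₂ = 90°), so sin θ_c = V₁/V₂.
θ_c = arcsin(0.451/1.455) = arcsin 0.3100 = 18.06°.
Measured from the interface: 90° − 18.06° = 71.94°.

71.9°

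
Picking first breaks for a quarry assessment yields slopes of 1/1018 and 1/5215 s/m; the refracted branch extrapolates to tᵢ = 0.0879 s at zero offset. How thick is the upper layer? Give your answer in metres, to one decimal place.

θ_c = arcsin(1018/5215) = 11.26°; cos θ_c = 0.9808.
tᵢ = 2h cos θ_c/V₁ ⇒ h = tᵢ·V₁/(2 cos θ_c) = 0.0879·1018/(2·0.9808) = 45.62 m.

45.6 m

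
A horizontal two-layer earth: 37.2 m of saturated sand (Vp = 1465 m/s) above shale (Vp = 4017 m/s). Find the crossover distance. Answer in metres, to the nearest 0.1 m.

θ_c = arcsin(1465/4017) = 21.39°, so cos θ_c = 0.9311 and tᵢ = 2h cos θ_c/V₁ = 0.0473 s.
At crossover x/V₁ = x/V₂ + tᵢ ⇒ x = tᵢ/(1/V₁ − 1/V₂) = 0.04729/(6.8259e-04 − 2.4894e-04) = 109.04 m.

109.0 m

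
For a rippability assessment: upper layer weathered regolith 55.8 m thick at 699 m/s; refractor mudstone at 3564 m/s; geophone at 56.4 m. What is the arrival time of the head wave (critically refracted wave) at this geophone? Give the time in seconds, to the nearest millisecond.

0.172 s

t = x/V₂ + 2h·√(V₂²−V₁²)/(V₁V₂).
√(V₂²−V₁²) = √(3564²−699²) = 3494.8 m/s; delay term = 2·55.8·3494.8/(699·3564) = 0.15656 s.
t = 56.4/3564 + 0.15656 = 0.17238 s.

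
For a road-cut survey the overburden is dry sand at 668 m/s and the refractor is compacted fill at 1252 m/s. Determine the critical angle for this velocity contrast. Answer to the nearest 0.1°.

32.2°

At critical incidence the refracted ray runs along the interface (θ₂ = 90°), so sin θ_c = V₁/V₂.
θ_c = arcsin(668/1252) = arcsin 0.5335 = 32.25°.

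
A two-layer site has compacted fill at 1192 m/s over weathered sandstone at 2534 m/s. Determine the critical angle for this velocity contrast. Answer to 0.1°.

Critical incidence: sin θ_c = V₁/V₂ = 1192/2534 = 0.4704.
θ_c = arcsin 0.4704 = 28.06°.

28.1°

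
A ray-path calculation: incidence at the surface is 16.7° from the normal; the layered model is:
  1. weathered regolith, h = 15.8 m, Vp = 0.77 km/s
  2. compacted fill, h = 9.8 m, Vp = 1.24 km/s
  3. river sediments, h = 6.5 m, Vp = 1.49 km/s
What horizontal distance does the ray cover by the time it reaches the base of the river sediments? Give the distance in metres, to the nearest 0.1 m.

Ray parameter p = sin 16.7° / 0.77 km/s = 3.7320e-01 s/km.
Layer 1: θ = 16.70°; offset = 15.8·tan 16.70° = 4.740 m.
Layer 2: sin θ = p·1.24 = 0.4628 → θ = 27.57°; offset = 9.8·tan 27.57° = 5.116 m.
Layer 3: sin θ = p·1.49 = 0.5561 → θ = 33.78°; offset = 6.5·tan 33.78° = 4.349 m.
Summing the layer offsets gives 14.205 m.

14.2 m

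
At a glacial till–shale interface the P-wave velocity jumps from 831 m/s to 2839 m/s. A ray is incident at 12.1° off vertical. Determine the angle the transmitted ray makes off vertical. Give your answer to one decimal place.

Snell's law: sin θ₂ = (V₂/V₁)·sin θ₁ = (2839/831)·sin 12.1° = 0.7161.
θ₂ = sin⁻¹(0.7161) = 45.74° (from vertical).

45.7°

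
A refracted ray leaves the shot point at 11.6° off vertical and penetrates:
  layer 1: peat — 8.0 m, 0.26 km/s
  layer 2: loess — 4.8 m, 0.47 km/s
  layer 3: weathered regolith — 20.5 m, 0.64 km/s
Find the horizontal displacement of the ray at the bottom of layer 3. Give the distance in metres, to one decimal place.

15.2 m

Apply Snell's law at each interface; in layer i the horizontal offset is hᵢ·tan θᵢ.
Layer 1: θ = 11.60°; offset = 8.0·tan 11.60° = 1.642 m.
Layer 2: sin θ = 0.47·sin 11.6°/0.26 = 0.3635, θ = 21.31°; offset = 4.8·tan 21.31° = 1.873 m.
Layer 3: sin θ = 0.64·sin 11.6°/0.26 = 0.4950, θ = 29.67°; offset = 20.5·tan 29.67° = 11.677 m.
Σ offsets = 15.192 m.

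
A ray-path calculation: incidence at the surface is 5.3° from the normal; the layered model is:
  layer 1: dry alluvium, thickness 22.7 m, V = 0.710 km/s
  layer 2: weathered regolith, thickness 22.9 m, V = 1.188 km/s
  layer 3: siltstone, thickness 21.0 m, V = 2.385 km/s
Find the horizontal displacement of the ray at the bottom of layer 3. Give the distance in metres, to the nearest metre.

Apply Snell's law at each interface; in layer i the horizontal offset is hᵢ·tan θᵢ.
Layer 1: θ = 5.30°; offset = 22.7·tan 5.30° = 2.106 m.
Layer 2: sin θ = 1.188·sin 5.3°/0.710 = 0.1546, θ = 8.89°; offset = 22.9·tan 8.89° = 3.582 m.
Layer 3: sin θ = 2.385·sin 5.3°/0.710 = 0.3103, θ = 18.08°; offset = 21.0·tan 18.08° = 6.854 m.
Summing the layer offsets gives 12.543 m.

13 m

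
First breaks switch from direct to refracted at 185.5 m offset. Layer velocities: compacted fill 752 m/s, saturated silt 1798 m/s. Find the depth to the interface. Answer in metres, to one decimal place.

h = (x_cross/2)·√((V₂−V₁)/(V₂+V₁)).
(V₂−V₁)/(V₂+V₁) = (1798−752)/(1798+752) = 0.4102; √ = 0.6405.
h = (185.5/2)·0.6405 = 59.40 m.

59.4 m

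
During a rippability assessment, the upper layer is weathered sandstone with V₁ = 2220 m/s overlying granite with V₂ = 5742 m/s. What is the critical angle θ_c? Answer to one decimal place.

22.7°

Critical incidence: sin θ_c = V₁/V₂ = 2220/5742 = 0.3866.
θ_c = arcsin 0.3866 = 22.74°.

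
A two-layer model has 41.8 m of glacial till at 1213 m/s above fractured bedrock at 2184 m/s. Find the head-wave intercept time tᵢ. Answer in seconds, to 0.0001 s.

tᵢ = 2h·√(V₂²−V₁²)/(V₁V₂).
√(V₂²−V₁²) = √(2184²−1213²) = 1816.2 m/s.
tᵢ = 2·41.8·1816.2/(1213·2184) = 0.05731 s.

0.0573 s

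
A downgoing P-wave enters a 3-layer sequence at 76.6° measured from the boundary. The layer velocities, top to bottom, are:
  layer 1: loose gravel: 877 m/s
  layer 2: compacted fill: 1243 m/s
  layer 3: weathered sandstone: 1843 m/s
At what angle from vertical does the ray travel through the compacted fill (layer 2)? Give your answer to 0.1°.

19.2°

From the normal: θ₁ = 90° − 76.6° = 13.4°.
Ray parameter p = sin 13.4° / 877 = 2.6425e-04 s/m.
sin θ_2 = p·V_2 = 2.6425e-04 × 1243 = 0.3285.
θ_2 = arcsin 0.3285 = 19.18°.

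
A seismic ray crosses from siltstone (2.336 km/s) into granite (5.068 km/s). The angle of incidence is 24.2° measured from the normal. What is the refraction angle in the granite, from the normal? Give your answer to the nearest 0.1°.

62.8°

sin θ₁/V₁ = sin θ₂/V₂ ⇒ sin θ₂ = 5.068·sin 24.2°/2.336 = 5.068·0.4099/2.336 = 0.8893.
θ₂ = sin⁻¹(0.8893) = 62.79° (from vertical).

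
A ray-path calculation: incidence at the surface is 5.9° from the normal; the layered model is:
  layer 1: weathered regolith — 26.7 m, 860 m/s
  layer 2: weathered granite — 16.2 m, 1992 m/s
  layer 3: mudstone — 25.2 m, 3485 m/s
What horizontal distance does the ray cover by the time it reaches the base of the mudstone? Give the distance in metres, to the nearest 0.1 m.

18.3 m

Apply Snell's law at each interface; in layer i the horizontal offset is hᵢ·tan θᵢ.
Layer 1: θ = 5.90°; offset = 26.7·tan 5.90° = 2.759 m.
Layer 2: sin θ = 1992·sin 5.9°/860 = 0.2381, θ = 13.77°; offset = 16.2·tan 13.77° = 3.971 m.
Layer 3: sin θ = 3485·sin 5.9°/860 = 0.4165, θ = 24.62°; offset = 25.2·tan 24.62° = 11.546 m.
Summing the layer offsets gives 18.277 m.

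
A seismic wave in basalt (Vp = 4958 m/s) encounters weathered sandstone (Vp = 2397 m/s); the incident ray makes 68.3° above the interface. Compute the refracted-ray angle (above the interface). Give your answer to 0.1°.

79.7°

Angle from the normal: 90° − 68.3° = 21.7°.
Snell's law: sin θ₂ = (V₂/V₁)·sin θ₁ = (2397/4958)·sin 21.7° = 0.1788.
θ₂ = arcsin 0.1788 = 10.30° from the normal.
From the interface: 90° − 10.30° = 79.70°.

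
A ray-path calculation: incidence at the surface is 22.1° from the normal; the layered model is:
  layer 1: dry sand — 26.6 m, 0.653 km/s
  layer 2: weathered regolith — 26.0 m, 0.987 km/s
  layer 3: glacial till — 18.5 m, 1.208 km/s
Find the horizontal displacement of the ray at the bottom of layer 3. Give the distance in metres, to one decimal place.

Apply Snell's law at each interface; in layer i the horizontal offset is hᵢ·tan θᵢ.
Layer 1: θ = 22.10°; offset = 26.6·tan 22.10° = 10.801 m.
Layer 2: sin θ = 0.987·sin 22.1°/0.653 = 0.5687, θ = 34.66°; offset = 26.0·tan 34.66° = 17.974 m.
Layer 3: sin θ = 1.208·sin 22.1°/0.653 = 0.6960, θ = 44.11°; offset = 18.5·tan 44.11° = 17.931 m.
Summing the layer offsets gives 46.707 m.

46.7 m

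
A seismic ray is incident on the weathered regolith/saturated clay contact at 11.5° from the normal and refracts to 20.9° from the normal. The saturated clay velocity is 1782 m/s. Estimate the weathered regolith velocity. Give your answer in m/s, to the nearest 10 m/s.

1000 m/s

sin 11.5° = 0.1994; sin 20.9° = 0.3567.
V₁ = V₂·(sin θ₁/sin θ₂) = 1782·(0.1994/0.3567) = 995.90 m/s.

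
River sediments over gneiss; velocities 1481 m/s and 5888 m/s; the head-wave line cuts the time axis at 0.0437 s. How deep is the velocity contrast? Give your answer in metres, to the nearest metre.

33 m

θ_c = arcsin(1481/5888) = 14.57°; cos θ_c = 0.9678.
tᵢ = 2h cos θ_c/V₁ ⇒ h = tᵢ·V₁/(2 cos θ_c) = 0.0437·1481/(2·0.9678) = 33.43 m.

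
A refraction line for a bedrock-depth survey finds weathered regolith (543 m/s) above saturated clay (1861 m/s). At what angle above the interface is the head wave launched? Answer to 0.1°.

Critical incidence: sin θ_c = V₁/V₂ = 543/1861 = 0.2918.
θ_c = arcsin 0.2918 = 16.96°.
Measured from the interface: 90° − 16.96° = 73.04°.

73.0°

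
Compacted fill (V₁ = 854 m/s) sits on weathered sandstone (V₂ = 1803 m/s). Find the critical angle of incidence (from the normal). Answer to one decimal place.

At critical incidence the refracted ray runs along the interface (θ₂ = 90°), so sin θ_c = V₁/V₂.
θ_c = arcsin(854/1803) = arcsin 0.4737 = 28.27°.

28.3°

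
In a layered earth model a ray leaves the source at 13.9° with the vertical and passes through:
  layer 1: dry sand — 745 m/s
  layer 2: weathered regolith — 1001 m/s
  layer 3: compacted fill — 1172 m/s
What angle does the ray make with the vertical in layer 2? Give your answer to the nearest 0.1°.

Ray parameter p = sin 13.9° / 745 = 3.2245e-04 s/m.
sin θ_2 = p·V_2 = 3.2245e-04 × 1001 = 0.3228.
θ_2 = 18.83° from the vertical.

18.8°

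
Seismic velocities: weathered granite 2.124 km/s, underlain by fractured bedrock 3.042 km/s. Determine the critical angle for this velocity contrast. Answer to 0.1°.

44.3°

At critical incidence the refracted ray runs along the interface (θ₂ = 90°), so sin θ_c = V₁/V₂.
θ_c = arcsin(2.124/3.042) = arcsin 0.6982 = 44.28°.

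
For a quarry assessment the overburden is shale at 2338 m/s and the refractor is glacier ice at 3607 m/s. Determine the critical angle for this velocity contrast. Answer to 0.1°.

40.4°

At critical incidence the refracted ray runs along the interface (θ₂ = 90°), so sin θ_c = V₁/V₂.
θ_c = arcsin(2338/3607) = arcsin 0.6482 = 40.40°.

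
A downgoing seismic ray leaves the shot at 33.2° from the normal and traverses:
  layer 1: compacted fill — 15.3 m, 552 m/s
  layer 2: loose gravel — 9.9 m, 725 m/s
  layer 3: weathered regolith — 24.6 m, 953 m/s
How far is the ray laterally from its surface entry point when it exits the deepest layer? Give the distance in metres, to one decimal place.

Apply Snell's law at each interface; in layer i the horizontal offset is hᵢ·tan θᵢ.
Layer 1: θ = 33.20°; offset = 15.3·tan 33.20° = 10.012 m.
Layer 2: sin θ = 725·sin 33.2°/552 = 0.7192, θ = 45.99°; offset = 9.9·tan 45.99° = 10.247 m.
Layer 3: sin θ = 953·sin 33.2°/552 = 0.9453, θ = 70.97°; offset = 24.6·tan 70.97° = 71.317 m.
Σ offsets = 91.576 m.

91.6 m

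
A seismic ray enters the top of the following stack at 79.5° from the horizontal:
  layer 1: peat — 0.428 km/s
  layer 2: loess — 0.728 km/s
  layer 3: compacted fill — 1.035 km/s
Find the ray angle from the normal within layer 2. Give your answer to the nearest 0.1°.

18.1°

From the normal: θ₁ = 90° − 79.5° = 10.5°.
Ray parameter p = sin 10.5° / 0.428 = 4.2578e-01 s/km.
sin θ_2 = p·V_2 = 4.2578e-01 × 0.728 = 0.3100.
θ_2 = 18.06° from the vertical.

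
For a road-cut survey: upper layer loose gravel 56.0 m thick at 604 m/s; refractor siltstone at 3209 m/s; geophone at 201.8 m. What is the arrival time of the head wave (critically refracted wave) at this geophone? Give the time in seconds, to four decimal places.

0.2450 s

t = x/V₂ + 2h·√(V₂²−V₁²)/(V₁V₂).
√(V₂²−V₁²) = √(3209²−604²) = 3151.6 m/s; delay term = 2·56.0·3151.6/(604·3209) = 0.18212 s.
t = 201.8/3209 + 0.18212 = 0.24500 s.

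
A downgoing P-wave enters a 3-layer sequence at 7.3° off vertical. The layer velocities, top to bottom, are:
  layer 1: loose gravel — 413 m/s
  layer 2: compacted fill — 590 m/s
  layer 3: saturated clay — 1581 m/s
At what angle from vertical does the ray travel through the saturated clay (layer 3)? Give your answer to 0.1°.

29.1°

Ray parameter p = sin 7.3° / 413 = 3.0766e-04 s/m.
sin θ_3 = p·V_3 = 3.0766e-04 × 1581 = 0.4864.
θ_3 = 29.11° from the vertical.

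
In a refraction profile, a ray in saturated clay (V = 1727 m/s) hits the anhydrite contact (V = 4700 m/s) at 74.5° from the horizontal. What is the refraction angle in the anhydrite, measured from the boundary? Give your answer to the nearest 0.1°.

Convert to the normal: θ₁ = 90° − 74.5° = 15.5°.
Snell's law: sin θ₂ = (V₂/V₁)·sin θ₁ = (4700/1727)·sin 15.5° = 0.7273.
θ₂ = arcsin 0.7273 = 46.66° from the normal.
From the interface: 90° − 46.66° = 43.34°.

43.3°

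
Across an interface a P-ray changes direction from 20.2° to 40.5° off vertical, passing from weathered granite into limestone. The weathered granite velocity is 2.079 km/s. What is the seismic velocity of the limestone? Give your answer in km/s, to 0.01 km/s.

3.91 km/s

Snell's law: sin 20.2°/V₁ = sin 40.5°/V₂.
V₂ = V₁·sin 40.5°/sin 20.2° = 2.079 × 1.8808 = 3.91 km/s.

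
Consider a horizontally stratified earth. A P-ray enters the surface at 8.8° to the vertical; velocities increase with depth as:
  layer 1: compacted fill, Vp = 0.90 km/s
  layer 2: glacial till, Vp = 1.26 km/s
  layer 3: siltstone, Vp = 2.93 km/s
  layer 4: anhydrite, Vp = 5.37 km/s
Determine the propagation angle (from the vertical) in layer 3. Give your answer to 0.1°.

Snell's law across each interface conserves sin θ / V, so sin θ_3 = V_3·sin θ₁/V₁.
sin θ_3 = 2.93 × sin 8.8° / 0.90 = 0.4981.
θ_3 = 29.87° from the vertical.

29.9°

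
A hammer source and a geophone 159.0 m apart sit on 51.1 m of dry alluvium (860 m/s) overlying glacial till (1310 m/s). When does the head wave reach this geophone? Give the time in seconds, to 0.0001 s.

0.2110 s

θ_c = arcsin(V₁/V₂) = arcsin(860/1310) = 41.03°, cos θ_c = 0.7543.
Intercept time tᵢ = 2h cos θ_c / V₁ = 2·51.1·0.7543/860 = 0.08964 s.
t = x/V₂ + tᵢ = 159.0/1310 + 0.08964 = 0.21102 s.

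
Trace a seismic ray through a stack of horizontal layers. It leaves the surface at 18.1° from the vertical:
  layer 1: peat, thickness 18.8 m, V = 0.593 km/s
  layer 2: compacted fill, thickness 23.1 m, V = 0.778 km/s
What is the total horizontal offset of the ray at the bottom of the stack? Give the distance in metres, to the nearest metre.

16 m

Apply Snell's law at each interface; in layer i the horizontal offset is hᵢ·tan θᵢ.
Layer 1: θ = 18.10°; offset = 18.8·tan 18.10° = 6.145 m.
Layer 2: sin θ = 0.778·sin 18.1°/0.593 = 0.4076, θ = 24.05°; offset = 23.1·tan 24.05° = 10.311 m.
Summing the layer offsets gives 16.456 m.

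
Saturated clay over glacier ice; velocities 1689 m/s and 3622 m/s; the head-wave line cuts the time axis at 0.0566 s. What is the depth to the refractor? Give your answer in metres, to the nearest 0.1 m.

θ_c = arcsin(1689/3622) = 27.80°; cos θ_c = 0.8846.
tᵢ = 2h cos θ_c/V₁ ⇒ h = tᵢ·V₁/(2 cos θ_c) = 0.0566·1689/(2·0.8846) = 54.03 m.

54.0 m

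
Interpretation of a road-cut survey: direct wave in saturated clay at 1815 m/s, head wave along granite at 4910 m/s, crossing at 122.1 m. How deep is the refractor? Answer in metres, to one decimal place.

41.4 m

x_cross = 2h·√((V₂+V₁)/(V₂−V₁)) → h = x_cross / (2·√((V₂+V₁)/(V₂−V₁))).
√((V₂+V₁)/(V₂−V₁)) = √((4910+1815)/(4910−1815)) = 1.4741.
h = 122.1 / (2·1.4741) = 41.42 m.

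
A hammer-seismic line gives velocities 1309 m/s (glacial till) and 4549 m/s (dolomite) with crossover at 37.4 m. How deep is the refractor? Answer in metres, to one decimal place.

13.9 m

x_cross = 2h·√((V₂+V₁)/(V₂−V₁)) → h = x_cross / (2·√((V₂+V₁)/(V₂−V₁))).
√((V₂+V₁)/(V₂−V₁)) = √((4549+1309)/(4549−1309)) = 1.3446.
h = 37.4 / (2·1.3446) = 13.91 m.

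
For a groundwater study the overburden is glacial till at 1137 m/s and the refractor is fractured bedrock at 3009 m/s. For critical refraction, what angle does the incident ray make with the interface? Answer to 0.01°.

67.80°

Critical incidence: sin θ_c = V₁/V₂ = 1137/3009 = 0.3779.
θ_c = arcsin 0.3779 = 22.20°.
Measured from the interface: 90° − 22.20° = 67.80°.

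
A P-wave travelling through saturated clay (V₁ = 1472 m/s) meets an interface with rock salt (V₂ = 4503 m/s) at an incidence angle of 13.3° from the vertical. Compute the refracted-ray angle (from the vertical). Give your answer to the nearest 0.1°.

Snell's law: sin θ₂ = (V₂/V₁)·sin θ₁ = (4503/1472)·sin 13.3° = 0.7037.
θ₂ = arcsin 0.7037 = 44.73° from the normal.

44.7°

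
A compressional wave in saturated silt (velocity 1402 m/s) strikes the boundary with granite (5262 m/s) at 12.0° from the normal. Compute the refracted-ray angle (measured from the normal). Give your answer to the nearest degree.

51°

Snell's law: sin θ₂ = (V₂/V₁)·sin θ₁ = (5262/1402)·sin 12.0° = 0.7803.
θ₂ = sin⁻¹(0.7803) = 51.29° (from vertical).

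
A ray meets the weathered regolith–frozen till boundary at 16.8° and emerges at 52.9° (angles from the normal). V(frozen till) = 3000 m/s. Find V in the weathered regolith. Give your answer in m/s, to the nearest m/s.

sin 16.8° = 0.2890; sin 52.9° = 0.7976.
V₁ = V₂·(sin θ₁/sin θ₂) = 3000·(0.2890/0.7976) = 1087.15 m/s.

1087 m/s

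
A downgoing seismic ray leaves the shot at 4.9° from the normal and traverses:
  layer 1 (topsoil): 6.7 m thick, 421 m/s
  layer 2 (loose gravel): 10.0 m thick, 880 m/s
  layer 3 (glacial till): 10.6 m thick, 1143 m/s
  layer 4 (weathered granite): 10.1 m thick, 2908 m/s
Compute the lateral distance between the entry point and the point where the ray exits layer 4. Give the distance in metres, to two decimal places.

Apply Snell's law at each interface; in layer i the horizontal offset is hᵢ·tan θᵢ.
Layer 1: θ = 4.90°; offset = 6.7·tan 4.90° = 0.5744 m.
Layer 2: sin θ = 880·sin 4.9°/421 = 0.1785, θ = 10.28°; offset = 10.0·tan 10.28° = 1.8146 m.
Layer 3: sin θ = 1143·sin 4.9°/421 = 0.2319, θ = 13.41°; offset = 10.6·tan 13.41° = 2.5271 m.
Layer 4: sin θ = 2908·sin 4.9°/421 = 0.5900, θ = 36.16°; offset = 10.1·tan 36.16° = 7.3806 m.
Total horizontal offset = 12.2966 m.

12.30 m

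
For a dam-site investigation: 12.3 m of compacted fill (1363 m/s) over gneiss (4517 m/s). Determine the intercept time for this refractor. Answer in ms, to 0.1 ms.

17.2 ms

θ_c = arcsin(V₁/V₂) = arcsin(1363/4517) = 17.56°; cos θ_c = 0.9534.
tᵢ = 2h·cos θ_c / V₁ = 2·12.3·0.9534 / 1363 = 0.01721 s.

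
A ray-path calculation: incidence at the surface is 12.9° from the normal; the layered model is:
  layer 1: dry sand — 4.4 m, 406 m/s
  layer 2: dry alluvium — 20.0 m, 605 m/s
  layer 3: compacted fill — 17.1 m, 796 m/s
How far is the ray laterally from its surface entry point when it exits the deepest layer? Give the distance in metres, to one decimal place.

p = sin θ₁/V₁ = sin 12.9°/406 = 5.4988e-04 s/m is conserved through the stack.
Layer 1: θ = 12.90°; offset = 4.4·tan 12.90° = 1.008 m.
Layer 2: sin θ = p·605 = 0.3327 → θ = 19.43°; offset = 20.0·tan 19.43° = 7.055 m.
Layer 3: sin θ = p·796 = 0.4377 → θ = 25.96°; offset = 17.1·tan 25.96° = 8.324 m.
Total horizontal offset = 16.388 m.

16.4 m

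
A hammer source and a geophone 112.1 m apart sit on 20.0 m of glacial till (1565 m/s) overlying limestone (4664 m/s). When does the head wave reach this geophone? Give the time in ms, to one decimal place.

t = x/V₂ + 2h·√(V₂²−V₁²)/(V₁V₂).
√(V₂²−V₁²) = √(4664²−1565²) = 4393.6 m/s; delay term = 2·20.0·4393.6/(1565·4664) = 0.02408 s.
t = 112.1/4664 + 0.02408 = 0.04811 s.

48.1 ms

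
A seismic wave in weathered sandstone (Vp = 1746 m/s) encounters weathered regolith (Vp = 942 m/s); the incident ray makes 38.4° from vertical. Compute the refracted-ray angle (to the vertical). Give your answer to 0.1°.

19.6°

sin θ₁/V₁ = sin θ₂/V₂ ⇒ sin θ₂ = 942·sin 38.4°/1746 = 942·0.6211/1746 = 0.3351.
θ₂ = arcsin 0.3351 = 19.58° from the normal.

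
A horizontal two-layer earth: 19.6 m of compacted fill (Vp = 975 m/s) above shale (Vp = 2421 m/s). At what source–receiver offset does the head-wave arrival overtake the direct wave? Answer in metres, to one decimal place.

x_cross = 2h·√((V₂+V₁)/(V₂−V₁)).
(V₂+V₁)/(V₂−V₁) = (2421+975)/(2421−975) = 2.3485; √ = 1.5325.
x_cross = 2·19.6·1.5325 = 60.07 m.

60.1 m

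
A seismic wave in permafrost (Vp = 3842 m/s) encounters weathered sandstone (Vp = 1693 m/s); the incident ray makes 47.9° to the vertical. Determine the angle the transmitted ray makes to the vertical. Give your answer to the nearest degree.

19°

Snell's law: sin θ₂ = (V₂/V₁)·sin θ₁ = (1693/3842)·sin 47.9° = 0.3270.
θ₂ = arcsin 0.3270 = 19.08° from the normal.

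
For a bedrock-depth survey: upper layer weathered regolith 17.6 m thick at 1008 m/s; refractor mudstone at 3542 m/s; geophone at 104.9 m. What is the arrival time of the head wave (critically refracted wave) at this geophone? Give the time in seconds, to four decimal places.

t = x/V₂ + 2h·√(V₂²−V₁²)/(V₁V₂).
√(V₂²−V₁²) = √(3542²−1008²) = 3395.5 m/s; delay term = 2·17.6·3395.5/(1008·3542) = 0.03348 s.
t = 104.9/3542 + 0.03348 = 0.06309 s.

0.0631 s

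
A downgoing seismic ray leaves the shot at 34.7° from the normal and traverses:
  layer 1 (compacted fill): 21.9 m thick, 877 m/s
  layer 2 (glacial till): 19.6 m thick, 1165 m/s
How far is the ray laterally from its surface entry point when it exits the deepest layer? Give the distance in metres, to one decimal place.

p = sin θ₁/V₁ = sin 34.7°/877 = 6.4912e-04 s/m is conserved through the stack.
Layer 1: θ = 34.70°; offset = 21.9·tan 34.70° = 15.164 m.
Layer 2: sin θ = p·1165 = 0.7562 → θ = 49.13°; offset = 19.6·tan 49.13° = 22.653 m.
Total horizontal offset = 37.817 m.

37.8 m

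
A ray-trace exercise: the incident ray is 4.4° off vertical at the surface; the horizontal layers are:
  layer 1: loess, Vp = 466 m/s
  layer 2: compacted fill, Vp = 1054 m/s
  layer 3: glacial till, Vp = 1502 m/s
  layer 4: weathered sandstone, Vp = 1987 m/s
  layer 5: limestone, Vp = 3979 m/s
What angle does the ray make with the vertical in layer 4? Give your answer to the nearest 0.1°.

19.1°

Ray parameter p = sin 4.4° / 466 = 1.6463e-04 s/m.
sin θ_4 = p·V_4 = 1.6463e-04 × 1987 = 0.3271.
θ_4 = arcsin 0.3271 = 19.09°.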